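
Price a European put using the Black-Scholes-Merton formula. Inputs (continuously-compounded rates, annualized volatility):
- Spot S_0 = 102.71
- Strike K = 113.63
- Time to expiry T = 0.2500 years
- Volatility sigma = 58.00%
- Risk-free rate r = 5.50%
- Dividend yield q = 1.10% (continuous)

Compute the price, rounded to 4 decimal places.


d1 = (ln(S/K) + (r - q + 0.5*sigma^2) * T) / (sigma * sqrt(T)) = -0.16547611
d2 = d1 - sigma * sqrt(T) = -0.45547611
exp(-rT) = 0.98634410; exp(-qT) = 0.99725378
P = K * exp(-rT) * N(-d2) - S_0 * exp(-qT) * N(-d1)
N(-d1) = 0.56571538; N(-d2) = 0.67561663
P = 113.6300 * 0.98634410 * 0.67561663 - 102.7100 * 0.99725378 * 0.56571538 = 17.7769

Answer: Price = 17.7769


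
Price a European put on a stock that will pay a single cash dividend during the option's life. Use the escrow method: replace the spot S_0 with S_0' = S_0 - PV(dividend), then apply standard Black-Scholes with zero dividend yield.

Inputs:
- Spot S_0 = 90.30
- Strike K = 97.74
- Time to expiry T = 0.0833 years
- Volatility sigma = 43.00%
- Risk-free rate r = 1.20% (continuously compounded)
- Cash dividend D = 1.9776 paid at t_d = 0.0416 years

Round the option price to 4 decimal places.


Answer: Price = 10.6828

Derivation:
PV(D) = D * exp(-r * t_d) = 1.9776 * 0.99950092 = 1.97661303
S_0' = S_0 - PV(D) = 90.3000 - 1.97661303 = 88.32338697
d1 = (ln(S_0'/K) + (r + sigma^2/2)*T) / (sigma*sqrt(T)) = -0.74618201
d2 = d1 - sigma*sqrt(T) = -0.87028749
exp(-rT) = 0.99900090
N(-d1) = 0.77222126; N(-d2) = 0.80792834
P = K * exp(-rT) * N(-d2) - S_0' * N(-d1) = 97.7400 * 0.99900090 * 0.80792834 - 88.32338697 * 0.77222126 = 10.6828


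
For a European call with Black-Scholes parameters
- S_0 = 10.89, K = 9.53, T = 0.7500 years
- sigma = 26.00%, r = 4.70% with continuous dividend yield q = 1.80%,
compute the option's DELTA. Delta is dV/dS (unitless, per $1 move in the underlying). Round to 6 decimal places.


d1 = 0.8016296168; d2 = 0.5764630119
phi(d1) = 0.2893137457; exp(-qT) = 0.9865907163; exp(-rT) = 0.9653640451
N(d1) = 0.7886163798
Delta = exp(-qT) * N(d1) = 0.9865907163 * 0.7886163798 = 0.778042

Answer: Delta = 0.778042


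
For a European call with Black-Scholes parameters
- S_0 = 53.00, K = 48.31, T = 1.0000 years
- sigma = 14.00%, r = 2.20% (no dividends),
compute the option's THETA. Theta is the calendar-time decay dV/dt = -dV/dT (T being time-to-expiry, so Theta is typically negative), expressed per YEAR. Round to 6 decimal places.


d1 = 0.8889523928; d2 = 0.7489523928
phi(d1) = 0.2687276915; exp(-qT) = 1.0000000000; exp(-rT) = 0.9782402351
Theta = -S*exp(-qT)*phi(d1)*sigma/(2*sqrt(T)) - r*K*exp(-rT)*N(d2) + q*S*exp(-qT)*N(d1)
N(d1) = 0.8129856670; N(d2) = 0.7730570500; sqrt(T) = 1.0000000000
Term 1 = -53.0000 * 1.0000000000 * 0.2687276915 * 0.1400 / (2 * 1.0000000000) = -0.9969797355
Term 2 = -0.0220 * 48.3100 * 0.9782402351 * 0.7730570500 = -0.8037422251
Term 3 = 0 (no dividend yield, q = 0)
Theta = -0.9969797355 + (-0.8037422251) + (0.0000000000) = -1.800722

Answer: Theta = -1.800722


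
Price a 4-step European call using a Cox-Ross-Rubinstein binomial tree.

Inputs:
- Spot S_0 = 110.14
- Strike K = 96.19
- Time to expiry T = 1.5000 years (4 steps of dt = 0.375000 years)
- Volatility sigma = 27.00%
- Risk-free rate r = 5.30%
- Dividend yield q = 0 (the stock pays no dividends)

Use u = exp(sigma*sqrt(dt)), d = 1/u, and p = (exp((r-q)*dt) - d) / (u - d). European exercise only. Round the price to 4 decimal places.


dt = T/N = 0.375000
u = exp(sigma*sqrt(dt)) = 1.179795; d = 1/u = 0.847605
p = (exp((r-q)*dt) - d) / (u - d) = 0.519188
Discount per step: exp(-r*dt) = 0.980321
Stock lattice S(k, i) with i counting down-moves:
  k=0: S(0,0) = 110.1400
  k=1: S(1,0) = 129.9426; S(1,1) = 93.3552
  k=2: S(2,0) = 153.3056; S(2,1) = 110.1400; S(2,2) = 79.1283
  k=3: S(3,0) = 180.8692; S(3,1) = 129.9426; S(3,2) = 93.3552; S(3,3) = 67.0696
  k=4: S(4,0) = 213.3885; S(4,1) = 153.3056; S(4,2) = 110.1400; S(4,3) = 79.1283; S(4,4) = 56.8485
Terminal payoffs V(N, i) = max(S_T - K, 0):
  V(4,0) = 117.198514; V(4,1) = 57.115613; V(4,2) = 13.950000; V(4,3) = 0.000000; V(4,4) = 0.000000
Backward induction: V(k, i) = exp(-r*dt) * [p * V(k+1, i) + (1-p) * V(k+1, i+1)].
  V(3,0) = exp(-r*dt) * [p*117.198514 + (1-p)*57.115613] = 86.572074
  V(3,1) = exp(-r*dt) * [p*57.115613 + (1-p)*13.950000] = 35.645507
  V(3,2) = exp(-r*dt) * [p*13.950000 + (1-p)*0.000000] = 7.100139
  V(3,3) = exp(-r*dt) * [p*0.000000 + (1-p)*0.000000] = 0.000000
  V(2,0) = exp(-r*dt) * [p*86.572074 + (1-p)*35.645507] = 60.864169
  V(2,1) = exp(-r*dt) * [p*35.645507 + (1-p)*7.100139] = 21.489169
  V(2,2) = exp(-r*dt) * [p*7.100139 + (1-p)*0.000000] = 3.613762
  V(1,0) = exp(-r*dt) * [p*60.864169 + (1-p)*21.489169] = 41.107004
  V(1,1) = exp(-r*dt) * [p*21.489169 + (1-p)*3.613762] = 12.640703
  V(0,0) = exp(-r*dt) * [p*41.107004 + (1-p)*12.640703] = 26.880458

Answer: Price = V(0,0) = 26.8805


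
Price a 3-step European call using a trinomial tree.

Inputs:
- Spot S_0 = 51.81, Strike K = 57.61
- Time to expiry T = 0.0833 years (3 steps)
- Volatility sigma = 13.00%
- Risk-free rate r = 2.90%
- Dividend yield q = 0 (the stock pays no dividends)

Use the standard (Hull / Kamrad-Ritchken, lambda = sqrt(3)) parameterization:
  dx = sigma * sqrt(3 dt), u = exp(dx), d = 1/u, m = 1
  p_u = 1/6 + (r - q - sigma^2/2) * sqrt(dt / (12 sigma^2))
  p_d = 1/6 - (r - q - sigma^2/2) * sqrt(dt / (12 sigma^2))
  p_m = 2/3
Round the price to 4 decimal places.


dt = T/N = 0.027767; dx = sigma*sqrt(3*dt) = 0.037520
u = exp(dx) = 1.038233; d = 1/u = 0.963175
p_u = 0.174271, p_m = 0.666667, p_d = 0.159063
Discount per step: exp(-r*dt) = 0.999195
Stock lattice S(k, j) with j the centered position index:
  k=0: S(0,+0) = 51.8100
  k=1: S(1,-1) = 49.9021; S(1,+0) = 51.8100; S(1,+1) = 53.7909
  k=2: S(2,-2) = 48.0644; S(2,-1) = 49.9021; S(2,+0) = 51.8100; S(2,+1) = 53.7909; S(2,+2) = 55.8474
  k=3: S(3,-3) = 46.2945; S(3,-2) = 48.0644; S(3,-1) = 49.9021; S(3,+0) = 51.8100; S(3,+1) = 53.7909; S(3,+2) = 55.8474; S(3,+3) = 57.9827
Terminal payoffs V(N, j) = max(S_T - K, 0):
  V(3,-3) = 0.000000; V(3,-2) = 0.000000; V(3,-1) = 0.000000; V(3,+0) = 0.000000; V(3,+1) = 0.000000; V(3,+2) = 0.000000; V(3,+3) = 0.372658
Backward induction: V(k, j) = exp(-r*dt) * [p_u * V(k+1, j+1) + p_m * V(k+1, j) + p_d * V(k+1, j-1)]
  V(2,-2) = exp(-r*dt) * [p_u*0.000000 + p_m*0.000000 + p_d*0.000000] = 0.000000
  V(2,-1) = exp(-r*dt) * [p_u*0.000000 + p_m*0.000000 + p_d*0.000000] = 0.000000
  V(2,+0) = exp(-r*dt) * [p_u*0.000000 + p_m*0.000000 + p_d*0.000000] = 0.000000
  V(2,+1) = exp(-r*dt) * [p_u*0.000000 + p_m*0.000000 + p_d*0.000000] = 0.000000
  V(2,+2) = exp(-r*dt) * [p_u*0.372658 + p_m*0.000000 + p_d*0.000000] = 0.064891
  V(1,-1) = exp(-r*dt) * [p_u*0.000000 + p_m*0.000000 + p_d*0.000000] = 0.000000
  V(1,+0) = exp(-r*dt) * [p_u*0.000000 + p_m*0.000000 + p_d*0.000000] = 0.000000
  V(1,+1) = exp(-r*dt) * [p_u*0.064891 + p_m*0.000000 + p_d*0.000000] = 0.011300
  V(0,+0) = exp(-r*dt) * [p_u*0.011300 + p_m*0.000000 + p_d*0.000000] = 0.001968

Answer: Price = V(0,0) = 0.0020


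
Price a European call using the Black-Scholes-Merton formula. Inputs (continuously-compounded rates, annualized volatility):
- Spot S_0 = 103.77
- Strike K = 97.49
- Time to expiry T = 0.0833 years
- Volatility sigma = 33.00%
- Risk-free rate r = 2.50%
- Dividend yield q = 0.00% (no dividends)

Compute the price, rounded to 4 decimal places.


Answer: Price = 7.9025

Derivation:
d1 = (ln(S/K) + (r - q + 0.5*sigma^2) * T) / (sigma * sqrt(T)) = 0.72493256
d2 = d1 - sigma * sqrt(T) = 0.62968882
exp(-rT) = 0.99791967; exp(-qT) = 1.00000000
C = S_0 * exp(-qT) * N(d1) - K * exp(-rT) * N(d2)
N(d1) = 0.76575330; N(d2) = 0.73555090
C = 103.7700 * 1.00000000 * 0.76575330 - 97.4900 * 0.99791967 * 0.73555090 = 7.9025


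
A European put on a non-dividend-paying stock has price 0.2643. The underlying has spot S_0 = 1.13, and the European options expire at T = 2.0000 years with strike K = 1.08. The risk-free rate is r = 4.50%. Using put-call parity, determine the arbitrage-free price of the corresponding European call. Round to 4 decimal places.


Put-call parity: C - P = S_0 * exp(-qT) - K * exp(-rT).
S_0 * exp(-qT) = 1.1300 * 1.00000000 = 1.13000000
K * exp(-rT) = 1.0800 * 0.91393119 = 0.98704568
C = P + S*exp(-qT) - K*exp(-rT)
C = 0.2643 + 1.13000000 - 0.98704568 = 0.4073

Answer: Call price = 0.4073


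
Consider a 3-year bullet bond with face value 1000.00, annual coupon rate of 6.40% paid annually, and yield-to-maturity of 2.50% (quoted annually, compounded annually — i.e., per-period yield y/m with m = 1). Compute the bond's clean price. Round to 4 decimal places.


Coupon per period c = face * coupon_rate / m = 64.000000
Periods per year m = 1; per-period yield y/m = 0.025000
Number of cashflows N = 3
Cashflows (t years, CF_t, discount factor 1/(1+y/m)^(m*t), PV):
  t = 1.0000: CF_t = 64.000000, DF = 0.975610, PV = 62.439024
  t = 2.0000: CF_t = 64.000000, DF = 0.951814, PV = 60.916121
  t = 3.0000: CF_t = 1064.000000, DF = 0.928599, PV = 988.029773
Price P = sum_t PV_t = 1111.384919

Answer: Price = 1111.3849


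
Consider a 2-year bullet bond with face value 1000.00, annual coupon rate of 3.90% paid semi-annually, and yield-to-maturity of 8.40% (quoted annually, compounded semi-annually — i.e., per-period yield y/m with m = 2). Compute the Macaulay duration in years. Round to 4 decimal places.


Answer: Macaulay duration = 1.9405 years

Derivation:
Coupon per period c = face * coupon_rate / m = 19.500000
Periods per year m = 2; per-period yield y/m = 0.042000
Number of cashflows N = 4
Cashflows (t years, CF_t, discount factor 1/(1+y/m)^(m*t), PV):
  t = 0.5000: CF_t = 19.500000, DF = 0.959693, PV = 18.714012
  t = 1.0000: CF_t = 19.500000, DF = 0.921010, PV = 17.959704
  t = 1.5000: CF_t = 19.500000, DF = 0.883887, PV = 17.235800
  t = 2.0000: CF_t = 1019.500000, DF = 0.848260, PV = 864.801341
Price P = sum_t PV_t = 918.710857
Macaulay numerator sum_t t * PV_t:
  t * PV_t at t = 0.5000: 9.357006
  t * PV_t at t = 1.0000: 17.959704
  t * PV_t at t = 1.5000: 25.853701
  t * PV_t at t = 2.0000: 1729.602682
Macaulay duration D = (sum_t t * PV_t) / P = 1782.773092 / 918.710857 = 1.940516


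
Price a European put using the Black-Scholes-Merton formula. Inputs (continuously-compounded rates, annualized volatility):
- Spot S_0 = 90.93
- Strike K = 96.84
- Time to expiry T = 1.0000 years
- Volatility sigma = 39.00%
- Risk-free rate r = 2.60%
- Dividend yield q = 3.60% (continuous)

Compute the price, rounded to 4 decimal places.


d1 = (ln(S/K) + (r - q + 0.5*sigma^2) * T) / (sigma * sqrt(T)) = 0.00789705
d2 = d1 - sigma * sqrt(T) = -0.38210295
exp(-rT) = 0.97433509; exp(-qT) = 0.96464029
P = K * exp(-rT) * N(-d2) - S_0 * exp(-qT) * N(-d1)
N(-d1) = 0.49684957; N(-d2) = 0.64880750
P = 96.8400 * 0.97433509 * 0.64880750 - 90.9300 * 0.96464029 * 0.49684957 = 17.6369

Answer: Price = 17.6369


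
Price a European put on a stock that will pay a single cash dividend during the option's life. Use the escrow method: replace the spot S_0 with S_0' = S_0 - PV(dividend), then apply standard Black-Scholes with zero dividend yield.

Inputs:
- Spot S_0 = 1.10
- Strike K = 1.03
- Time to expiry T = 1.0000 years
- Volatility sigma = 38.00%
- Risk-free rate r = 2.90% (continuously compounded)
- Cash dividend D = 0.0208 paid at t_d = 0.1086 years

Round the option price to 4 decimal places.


PV(D) = D * exp(-r * t_d) = 0.0208 * 0.99685555 = 0.02073460
S_0' = S_0 - PV(D) = 1.1000 - 0.02073460 = 1.07926540
d1 = (ln(S_0'/K) + (r + sigma^2/2)*T) / (sigma*sqrt(T)) = 0.38926796
d2 = d1 - sigma*sqrt(T) = 0.00926796
exp(-rT) = 0.97141646
N(-d1) = 0.34853897; N(-d2) = 0.49630267
P = K * exp(-rT) * N(-d2) - S_0' * N(-d1) = 1.0300 * 0.97141646 * 0.49630267 - 1.07926540 * 0.34853897 = 0.1204

Answer: Price = 0.1204


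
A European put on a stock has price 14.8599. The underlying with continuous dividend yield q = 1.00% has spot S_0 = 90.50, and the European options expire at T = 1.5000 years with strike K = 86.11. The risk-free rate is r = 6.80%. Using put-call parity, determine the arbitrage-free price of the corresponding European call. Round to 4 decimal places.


Put-call parity: C - P = S_0 * exp(-qT) - K * exp(-rT).
S_0 * exp(-qT) = 90.5000 * 0.98511194 = 89.15263053
K * exp(-rT) = 86.1100 * 0.90302955 = 77.75987469
C = P + S*exp(-qT) - K*exp(-rT)
C = 14.8599 + 89.15263053 - 77.75987469 = 26.2527

Answer: Call price = 26.2527


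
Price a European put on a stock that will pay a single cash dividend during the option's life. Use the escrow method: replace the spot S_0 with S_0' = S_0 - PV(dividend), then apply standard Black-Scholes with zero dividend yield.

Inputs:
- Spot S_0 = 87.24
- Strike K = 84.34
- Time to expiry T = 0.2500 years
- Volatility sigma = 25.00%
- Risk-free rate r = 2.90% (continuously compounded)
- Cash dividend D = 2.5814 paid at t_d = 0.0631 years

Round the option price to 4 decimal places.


PV(D) = D * exp(-r * t_d) = 2.5814 * 0.99817177 = 2.57668062
S_0' = S_0 - PV(D) = 87.2400 - 2.57668062 = 84.66331938
d1 = (ln(S_0'/K) + (r + sigma^2/2)*T) / (sigma*sqrt(T)) = 0.15110956
d2 = d1 - sigma*sqrt(T) = 0.02610956
exp(-rT) = 0.99277622
N(-d1) = 0.43994465; N(-d2) = 0.48958498
P = K * exp(-rT) * N(-d2) - S_0' * N(-d1) = 84.3400 * 0.99277622 * 0.48958498 - 84.66331938 * 0.43994465 = 3.7461

Answer: Price = 3.7461


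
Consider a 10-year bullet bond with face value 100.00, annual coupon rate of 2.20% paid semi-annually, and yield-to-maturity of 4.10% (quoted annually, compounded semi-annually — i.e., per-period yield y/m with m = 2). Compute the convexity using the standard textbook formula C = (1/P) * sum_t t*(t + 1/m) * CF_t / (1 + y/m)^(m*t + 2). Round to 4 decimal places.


Answer: Convexity = 86.5603

Derivation:
Coupon per period c = face * coupon_rate / m = 1.100000
Periods per year m = 2; per-period yield y/m = 0.020500
Number of cashflows N = 20
Cashflows (t years, CF_t, discount factor 1/(1+y/m)^(m*t), PV):
  t = 0.5000: CF_t = 1.100000, DF = 0.979912, PV = 1.077903
  t = 1.0000: CF_t = 1.100000, DF = 0.960227, PV = 1.056250
  t = 1.5000: CF_t = 1.100000, DF = 0.940938, PV = 1.035032
  t = 2.0000: CF_t = 1.100000, DF = 0.922036, PV = 1.014240
  t = 2.5000: CF_t = 1.100000, DF = 0.903514, PV = 0.993866
  t = 3.0000: CF_t = 1.100000, DF = 0.885364, PV = 0.973901
  t = 3.5000: CF_t = 1.100000, DF = 0.867579, PV = 0.954337
  t = 4.0000: CF_t = 1.100000, DF = 0.850151, PV = 0.935166
  t = 4.5000: CF_t = 1.100000, DF = 0.833073, PV = 0.916380
  t = 5.0000: CF_t = 1.100000, DF = 0.816338, PV = 0.897972
  t = 5.5000: CF_t = 1.100000, DF = 0.799939, PV = 0.879933
  t = 6.0000: CF_t = 1.100000, DF = 0.783870, PV = 0.862257
  t = 6.5000: CF_t = 1.100000, DF = 0.768123, PV = 0.844936
  t = 7.0000: CF_t = 1.100000, DF = 0.752693, PV = 0.827962
  t = 7.5000: CF_t = 1.100000, DF = 0.737573, PV = 0.811330
  t = 8.0000: CF_t = 1.100000, DF = 0.722756, PV = 0.795032
  t = 8.5000: CF_t = 1.100000, DF = 0.708237, PV = 0.779061
  t = 9.0000: CF_t = 1.100000, DF = 0.694010, PV = 0.763411
  t = 9.5000: CF_t = 1.100000, DF = 0.680069, PV = 0.748076
  t = 10.0000: CF_t = 101.100000, DF = 0.666407, PV = 67.373789
Price P = sum_t PV_t = 84.540831
Convexity numerator sum_t t*(t + 1/m) * CF_t / (1+y/m)^(m*t + 2):
  t = 0.5000: term = 0.517516
  t = 1.0000: term = 1.521360
  t = 1.5000: term = 2.981597
  t = 2.0000: term = 4.869503
  t = 2.5000: term = 7.157525
  t = 3.0000: term = 9.819241
  t = 3.5000: term = 12.829320
  t = 4.0000: term = 16.163489
  t = 4.5000: term = 19.798492
  t = 5.0000: term = 23.712059
  t = 5.5000: term = 27.882872
  t = 6.0000: term = 32.290529
  t = 6.5000: term = 36.915516
  t = 7.0000: term = 41.739173
  t = 7.5000: term = 46.743667
  t = 8.0000: term = 51.911961
  t = 8.5000: term = 57.227787
  t = 9.0000: term = 62.675617
  t = 9.5000: term = 68.240641
  t = 10.0000: term = 6792.884894
Convexity = (1/P) * sum = 7317.882759 / 84.540831 = 86.560336


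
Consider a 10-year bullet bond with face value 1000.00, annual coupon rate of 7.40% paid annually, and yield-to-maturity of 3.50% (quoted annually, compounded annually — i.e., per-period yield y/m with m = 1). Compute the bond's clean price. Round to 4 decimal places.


Answer: Price = 1324.3476

Derivation:
Coupon per period c = face * coupon_rate / m = 74.000000
Periods per year m = 1; per-period yield y/m = 0.035000
Number of cashflows N = 10
Cashflows (t years, CF_t, discount factor 1/(1+y/m)^(m*t), PV):
  t = 1.0000: CF_t = 74.000000, DF = 0.966184, PV = 71.497585
  t = 2.0000: CF_t = 74.000000, DF = 0.933511, PV = 69.079792
  t = 3.0000: CF_t = 74.000000, DF = 0.901943, PV = 66.743760
  t = 4.0000: CF_t = 74.000000, DF = 0.871442, PV = 64.486725
  t = 5.0000: CF_t = 74.000000, DF = 0.841973, PV = 62.306014
  t = 6.0000: CF_t = 74.000000, DF = 0.813501, PV = 60.199048
  t = 7.0000: CF_t = 74.000000, DF = 0.785991, PV = 58.163331
  t = 8.0000: CF_t = 74.000000, DF = 0.759412, PV = 56.196455
  t = 9.0000: CF_t = 74.000000, DF = 0.733731, PV = 54.296092
  t = 10.0000: CF_t = 1074.000000, DF = 0.708919, PV = 761.378806
Price P = sum_t PV_t = 1324.347608


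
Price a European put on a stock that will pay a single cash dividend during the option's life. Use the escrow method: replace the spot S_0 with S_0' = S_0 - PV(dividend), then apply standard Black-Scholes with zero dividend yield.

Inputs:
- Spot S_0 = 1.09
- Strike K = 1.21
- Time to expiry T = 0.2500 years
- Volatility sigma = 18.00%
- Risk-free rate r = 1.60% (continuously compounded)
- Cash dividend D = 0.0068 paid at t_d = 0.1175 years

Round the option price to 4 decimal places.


Answer: Price = 0.1279

Derivation:
PV(D) = D * exp(-r * t_d) = 0.0068 * 0.99812177 = 0.00678723
S_0' = S_0 - PV(D) = 1.0900 - 0.00678723 = 1.08321277
d1 = (ln(S_0'/K) + (r + sigma^2/2)*T) / (sigma*sqrt(T)) = -1.14043273
d2 = d1 - sigma*sqrt(T) = -1.23043273
exp(-rT) = 0.99600799
N(-d1) = 0.87294697; N(-d2) = 0.89073245
P = K * exp(-rT) * N(-d2) - S_0' * N(-d1) = 1.2100 * 0.99600799 * 0.89073245 - 1.08321277 * 0.87294697 = 0.1279


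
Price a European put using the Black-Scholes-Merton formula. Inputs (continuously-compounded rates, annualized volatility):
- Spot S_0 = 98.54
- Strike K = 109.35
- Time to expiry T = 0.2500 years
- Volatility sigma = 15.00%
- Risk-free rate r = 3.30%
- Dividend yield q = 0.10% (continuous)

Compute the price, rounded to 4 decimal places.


d1 = (ln(S/K) + (r - q + 0.5*sigma^2) * T) / (sigma * sqrt(T)) = -1.24371587
d2 = d1 - sigma * sqrt(T) = -1.31871587
exp(-rT) = 0.99178394; exp(-qT) = 0.99975003
P = K * exp(-rT) * N(-d2) - S_0 * exp(-qT) * N(-d1)
N(-d1) = 0.89319792; N(-d2) = 0.90636794
P = 109.3500 * 0.99178394 * 0.90636794 - 98.5400 * 0.99975003 * 0.89319792 = 10.3033

Answer: Price = 10.3033


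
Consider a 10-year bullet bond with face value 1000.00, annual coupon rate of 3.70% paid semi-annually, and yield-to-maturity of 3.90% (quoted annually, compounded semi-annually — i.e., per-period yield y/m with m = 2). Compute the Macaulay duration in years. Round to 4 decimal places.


Coupon per period c = face * coupon_rate / m = 18.500000
Periods per year m = 2; per-period yield y/m = 0.019500
Number of cashflows N = 20
Cashflows (t years, CF_t, discount factor 1/(1+y/m)^(m*t), PV):
  t = 0.5000: CF_t = 18.500000, DF = 0.980873, PV = 18.146150
  t = 1.0000: CF_t = 18.500000, DF = 0.962112, PV = 17.799068
  t = 1.5000: CF_t = 18.500000, DF = 0.943709, PV = 17.458625
  t = 2.0000: CF_t = 18.500000, DF = 0.925659, PV = 17.124694
  t = 2.5000: CF_t = 18.500000, DF = 0.907954, PV = 16.797149
  t = 3.0000: CF_t = 18.500000, DF = 0.890588, PV = 16.475870
  t = 3.5000: CF_t = 18.500000, DF = 0.873553, PV = 16.160735
  t = 4.0000: CF_t = 18.500000, DF = 0.856845, PV = 15.851629
  t = 4.5000: CF_t = 18.500000, DF = 0.840456, PV = 15.548434
  t = 5.0000: CF_t = 18.500000, DF = 0.824380, PV = 15.251039
  t = 5.5000: CF_t = 18.500000, DF = 0.808613, PV = 14.959332
  t = 6.0000: CF_t = 18.500000, DF = 0.793146, PV = 14.673204
  t = 6.5000: CF_t = 18.500000, DF = 0.777976, PV = 14.392550
  t = 7.0000: CF_t = 18.500000, DF = 0.763095, PV = 14.117263
  t = 7.5000: CF_t = 18.500000, DF = 0.748500, PV = 13.847242
  t = 8.0000: CF_t = 18.500000, DF = 0.734183, PV = 13.582385
  t = 8.5000: CF_t = 18.500000, DF = 0.720140, PV = 13.322595
  t = 9.0000: CF_t = 18.500000, DF = 0.706366, PV = 13.067773
  t = 9.5000: CF_t = 18.500000, DF = 0.692855, PV = 12.817826
  t = 10.0000: CF_t = 1018.500000, DF = 0.679603, PV = 692.175831
Price P = sum_t PV_t = 983.569393
Macaulay numerator sum_t t * PV_t:
  t * PV_t at t = 0.5000: 9.073075
  t * PV_t at t = 1.0000: 17.799068
  t * PV_t at t = 1.5000: 26.187938
  t * PV_t at t = 2.0000: 34.249387
  t * PV_t at t = 2.5000: 41.992873
  t * PV_t at t = 3.0000: 49.427609
  t * PV_t at t = 3.5000: 56.562574
  t * PV_t at t = 4.0000: 63.406514
  t * PV_t at t = 4.5000: 69.967953
  t * PV_t at t = 5.0000: 76.255194
  t * PV_t at t = 5.5000: 82.276325
  t * PV_t at t = 6.0000: 88.039226
  t * PV_t at t = 6.5000: 93.551573
  t * PV_t at t = 7.0000: 98.820841
  t * PV_t at t = 7.5000: 103.854314
  t * PV_t at t = 8.0000: 108.659082
  t * PV_t at t = 8.5000: 113.242055
  t * PV_t at t = 9.0000: 117.609958
  t * PV_t at t = 9.5000: 121.769343
  t * PV_t at t = 10.0000: 6921.758314
Macaulay duration D = (sum_t t * PV_t) / P = 8294.503218 / 983.569393 = 8.433064

Answer: Macaulay duration = 8.4331 years


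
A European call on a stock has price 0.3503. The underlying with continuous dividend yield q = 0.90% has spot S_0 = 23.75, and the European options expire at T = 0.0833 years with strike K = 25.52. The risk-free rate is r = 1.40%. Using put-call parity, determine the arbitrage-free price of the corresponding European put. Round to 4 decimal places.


Answer: Put price = 2.1084

Derivation:
Put-call parity: C - P = S_0 * exp(-qT) - K * exp(-rT).
S_0 * exp(-qT) = 23.7500 * 0.99925058 = 23.73220130
K * exp(-rT) = 25.5200 * 0.99883448 = 25.49025592
P = C - S*exp(-qT) + K*exp(-rT)
P = 0.3503 - 23.73220130 + 25.49025592 = 2.1084


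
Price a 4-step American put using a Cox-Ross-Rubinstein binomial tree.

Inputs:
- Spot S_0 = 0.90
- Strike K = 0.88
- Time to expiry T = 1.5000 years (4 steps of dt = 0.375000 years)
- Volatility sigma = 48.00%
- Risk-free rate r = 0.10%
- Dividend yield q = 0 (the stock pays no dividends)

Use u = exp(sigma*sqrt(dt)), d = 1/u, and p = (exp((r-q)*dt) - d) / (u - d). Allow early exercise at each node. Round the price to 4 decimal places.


Answer: Price = V(0,0) = 0.1863

Derivation:
dt = T/N = 0.375000
u = exp(sigma*sqrt(dt)) = 1.341702; d = 1/u = 0.745322
p = (exp((r-q)*dt) - d) / (u - d) = 0.427669
Discount per step: exp(-r*dt) = 0.999625
Stock lattice S(k, i) with i counting down-moves:
  k=0: S(0,0) = 0.9000
  k=1: S(1,0) = 1.2075; S(1,1) = 0.6708
  k=2: S(2,0) = 1.6201; S(2,1) = 0.9000; S(2,2) = 0.5000
  k=3: S(3,0) = 2.1738; S(3,1) = 1.2075; S(3,2) = 0.6708; S(3,3) = 0.3726
  k=4: S(4,0) = 2.9165; S(4,1) = 1.6201; S(4,2) = 0.9000; S(4,3) = 0.5000; S(4,4) = 0.2777
Terminal payoffs V(N, i) = max(K - S_T, 0):
  V(4,0) = 0.000000; V(4,1) = 0.000000; V(4,2) = 0.000000; V(4,3) = 0.380045; V(4,4) = 0.602273
Backward induction: V(k, i) = exp(-r*dt) * [p * V(k+1, i) + (1-p) * V(k+1, i+1)]; then take max(V_cont, immediate exercise) for American.
  V(3,0) = exp(-r*dt) * [p*0.000000 + (1-p)*0.000000] = 0.000000; exercise = 0.000000; V(3,0) = max -> 0.000000
  V(3,1) = exp(-r*dt) * [p*0.000000 + (1-p)*0.000000] = 0.000000; exercise = 0.000000; V(3,1) = max -> 0.000000
  V(3,2) = exp(-r*dt) * [p*0.000000 + (1-p)*0.380045] = 0.217430; exercise = 0.209210; V(3,2) = max -> 0.217430
  V(3,3) = exp(-r*dt) * [p*0.380045 + (1-p)*0.602273] = 0.507043; exercise = 0.507373; V(3,3) = max -> 0.507373
  V(2,0) = exp(-r*dt) * [p*0.000000 + (1-p)*0.000000] = 0.000000; exercise = 0.000000; V(2,0) = max -> 0.000000
  V(2,1) = exp(-r*dt) * [p*0.000000 + (1-p)*0.217430] = 0.124396; exercise = 0.000000; V(2,1) = max -> 0.124396
  V(2,2) = exp(-r*dt) * [p*0.217430 + (1-p)*0.507373] = 0.383230; exercise = 0.380045; V(2,2) = max -> 0.383230
  V(1,0) = exp(-r*dt) * [p*0.000000 + (1-p)*0.124396] = 0.071169; exercise = 0.000000; V(1,0) = max -> 0.071169
  V(1,1) = exp(-r*dt) * [p*0.124396 + (1-p)*0.383230] = 0.272432; exercise = 0.209210; V(1,1) = max -> 0.272432
  V(0,0) = exp(-r*dt) * [p*0.071169 + (1-p)*0.272432] = 0.186288; exercise = 0.000000; V(0,0) = max -> 0.186288


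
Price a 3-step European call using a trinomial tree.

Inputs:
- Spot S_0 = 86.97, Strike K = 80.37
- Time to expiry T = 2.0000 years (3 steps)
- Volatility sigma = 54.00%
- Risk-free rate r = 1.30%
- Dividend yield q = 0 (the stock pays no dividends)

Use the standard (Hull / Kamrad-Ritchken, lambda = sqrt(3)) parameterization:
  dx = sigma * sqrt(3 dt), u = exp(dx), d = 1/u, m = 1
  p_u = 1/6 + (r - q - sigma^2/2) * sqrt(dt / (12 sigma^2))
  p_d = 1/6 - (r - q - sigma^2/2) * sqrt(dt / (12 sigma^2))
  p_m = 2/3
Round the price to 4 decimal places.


dt = T/N = 0.666667; dx = sigma*sqrt(3*dt) = 0.763675
u = exp(dx) = 2.146150; d = 1/u = 0.465951
p_u = 0.108701, p_m = 0.666667, p_d = 0.224632
Discount per step: exp(-r*dt) = 0.991371
Stock lattice S(k, j) with j the centered position index:
  k=0: S(0,+0) = 86.9700
  k=1: S(1,-1) = 40.5237; S(1,+0) = 86.9700; S(1,+1) = 186.6506
  k=2: S(2,-2) = 18.8821; S(2,-1) = 40.5237; S(2,+0) = 86.9700; S(2,+1) = 186.6506; S(2,+2) = 400.5802
  k=3: S(3,-3) = 8.7981; S(3,-2) = 18.8821; S(3,-1) = 40.5237; S(3,+0) = 86.9700; S(3,+1) = 186.6506; S(3,+2) = 400.5802; S(3,+3) = 859.7049
Terminal payoffs V(N, j) = max(S_T - K, 0):
  V(3,-3) = 0.000000; V(3,-2) = 0.000000; V(3,-1) = 0.000000; V(3,+0) = 6.600000; V(3,+1) = 106.280625; V(3,+2) = 320.210153; V(3,+3) = 779.334910
Backward induction: V(k, j) = exp(-r*dt) * [p_u * V(k+1, j+1) + p_m * V(k+1, j) + p_d * V(k+1, j-1)]
  V(2,-2) = exp(-r*dt) * [p_u*0.000000 + p_m*0.000000 + p_d*0.000000] = 0.000000
  V(2,-1) = exp(-r*dt) * [p_u*6.600000 + p_m*0.000000 + p_d*0.000000] = 0.711238
  V(2,+0) = exp(-r*dt) * [p_u*106.280625 + p_m*6.600000 + p_d*0.000000] = 15.815189
  V(2,+1) = exp(-r*dt) * [p_u*320.210153 + p_m*106.280625 + p_d*6.600000] = 106.219038
  V(2,+2) = exp(-r*dt) * [p_u*779.334910 + p_m*320.210153 + p_d*106.280625] = 319.283088
  V(1,-1) = exp(-r*dt) * [p_u*15.815189 + p_m*0.711238 + p_d*0.000000] = 2.174365
  V(1,+0) = exp(-r*dt) * [p_u*106.219038 + p_m*15.815189 + p_d*0.711238] = 22.057386
  V(1,+1) = exp(-r*dt) * [p_u*319.283088 + p_m*106.219038 + p_d*15.815189] = 108.130593
  V(0,+0) = exp(-r*dt) * [p_u*108.130593 + p_m*22.057386 + p_d*2.174365] = 26.714766

Answer: Price = V(0,0) = 26.7148


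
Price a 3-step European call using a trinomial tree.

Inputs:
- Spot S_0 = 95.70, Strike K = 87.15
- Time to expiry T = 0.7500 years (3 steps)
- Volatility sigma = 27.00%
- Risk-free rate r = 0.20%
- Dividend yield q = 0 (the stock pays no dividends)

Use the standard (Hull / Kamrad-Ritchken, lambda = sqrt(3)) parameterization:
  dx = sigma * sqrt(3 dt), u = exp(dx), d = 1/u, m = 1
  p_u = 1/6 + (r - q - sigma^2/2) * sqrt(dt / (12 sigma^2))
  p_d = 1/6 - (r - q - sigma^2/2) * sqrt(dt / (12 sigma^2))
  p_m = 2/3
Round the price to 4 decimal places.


Answer: Price = V(0,0) = 13.7652

Derivation:
dt = T/N = 0.250000; dx = sigma*sqrt(3*dt) = 0.233827
u = exp(dx) = 1.263426; d = 1/u = 0.791499
p_u = 0.148250, p_m = 0.666667, p_d = 0.185083
Discount per step: exp(-r*dt) = 0.999500
Stock lattice S(k, j) with j the centered position index:
  k=0: S(0,+0) = 95.7000
  k=1: S(1,-1) = 75.7464; S(1,+0) = 95.7000; S(1,+1) = 120.9098
  k=2: S(2,-2) = 59.9532; S(2,-1) = 75.7464; S(2,+0) = 95.7000; S(2,+1) = 120.9098; S(2,+2) = 152.7606
  k=3: S(3,-3) = 47.4529; S(3,-2) = 59.9532; S(3,-1) = 75.7464; S(3,+0) = 95.7000; S(3,+1) = 120.9098; S(3,+2) = 152.7606; S(3,+3) = 193.0017
Terminal payoffs V(N, j) = max(S_T - K, 0):
  V(3,-3) = 0.000000; V(3,-2) = 0.000000; V(3,-1) = 0.000000; V(3,+0) = 8.550000; V(3,+1) = 33.759842; V(3,+2) = 65.610604; V(3,+3) = 105.851677
Backward induction: V(k, j) = exp(-r*dt) * [p_u * V(k+1, j+1) + p_m * V(k+1, j) + p_d * V(k+1, j-1)]
  V(2,-2) = exp(-r*dt) * [p_u*0.000000 + p_m*0.000000 + p_d*0.000000] = 0.000000
  V(2,-1) = exp(-r*dt) * [p_u*8.550000 + p_m*0.000000 + p_d*0.000000] = 1.266906
  V(2,+0) = exp(-r*dt) * [p_u*33.759842 + p_m*8.550000 + p_d*0.000000] = 10.699554
  V(2,+1) = exp(-r*dt) * [p_u*65.610604 + p_m*33.759842 + p_d*8.550000] = 33.798907
  V(2,+2) = exp(-r*dt) * [p_u*105.851677 + p_m*65.610604 + p_d*33.759842] = 65.648484
  V(1,-1) = exp(-r*dt) * [p_u*10.699554 + p_m*1.266906 + p_d*0.000000] = 2.429601
  V(1,+0) = exp(-r*dt) * [p_u*33.798907 + p_m*10.699554 + p_d*1.266906] = 12.372028
  V(1,+1) = exp(-r*dt) * [p_u*65.648484 + p_m*33.798907 + p_d*10.699554] = 34.228198
  V(0,+0) = exp(-r*dt) * [p_u*34.228198 + p_m*12.372028 + p_d*2.429601] = 13.765152


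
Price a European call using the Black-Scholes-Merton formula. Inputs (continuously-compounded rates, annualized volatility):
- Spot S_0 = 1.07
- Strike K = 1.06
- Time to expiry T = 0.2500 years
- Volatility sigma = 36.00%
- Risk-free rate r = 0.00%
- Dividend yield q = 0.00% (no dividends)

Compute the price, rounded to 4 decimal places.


d1 = (ln(S/K) + (r - q + 0.5*sigma^2) * T) / (sigma * sqrt(T)) = 0.14216522
d2 = d1 - sigma * sqrt(T) = -0.03783478
exp(-rT) = 1.00000000; exp(-qT) = 1.00000000
C = S_0 * exp(-qT) * N(d1) - K * exp(-rT) * N(d2)
N(d1) = 0.55652525; N(d2) = 0.48490971
C = 1.0700 * 1.00000000 * 0.55652525 - 1.0600 * 1.00000000 * 0.48490971 = 0.0815

Answer: Price = 0.0815


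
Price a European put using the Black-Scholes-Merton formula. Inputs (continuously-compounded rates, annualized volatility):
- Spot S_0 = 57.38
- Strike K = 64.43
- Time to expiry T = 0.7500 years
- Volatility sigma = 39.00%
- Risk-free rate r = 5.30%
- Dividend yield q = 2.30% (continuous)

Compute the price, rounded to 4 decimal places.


d1 = (ln(S/K) + (r - q + 0.5*sigma^2) * T) / (sigma * sqrt(T)) = -0.10761232
d2 = d1 - sigma * sqrt(T) = -0.44536223
exp(-rT) = 0.96102967; exp(-qT) = 0.98289793
P = K * exp(-rT) * N(-d2) - S_0 * exp(-qT) * N(-d1)
N(-d1) = 0.54284839; N(-d2) = 0.67197100
P = 64.4300 * 0.96102967 * 0.67197100 - 57.3800 * 0.98289793 * 0.54284839 = 10.9919

Answer: Price = 10.9919


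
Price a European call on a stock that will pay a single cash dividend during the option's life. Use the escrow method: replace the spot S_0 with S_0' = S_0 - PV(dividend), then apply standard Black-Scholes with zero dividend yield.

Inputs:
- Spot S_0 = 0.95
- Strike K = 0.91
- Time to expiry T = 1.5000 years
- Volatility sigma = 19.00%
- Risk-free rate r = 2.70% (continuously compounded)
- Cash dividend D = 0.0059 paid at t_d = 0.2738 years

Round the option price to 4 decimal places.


Answer: Price = 0.1239

Derivation:
PV(D) = D * exp(-r * t_d) = 0.0059 * 0.99263466 = 0.00585654
S_0' = S_0 - PV(D) = 0.9500 - 0.00585654 = 0.94414346
d1 = (ln(S_0'/K) + (r + sigma^2/2)*T) / (sigma*sqrt(T)) = 0.44868000
d2 = d1 - sigma*sqrt(T) = 0.21597848
exp(-rT) = 0.96030916
N(d1) = 0.67316874; N(d2) = 0.58549774
C = S_0' * N(d1) - K * exp(-rT) * N(d2) = 0.94414346 * 0.67316874 - 0.9100 * 0.96030916 * 0.58549774 = 0.1239


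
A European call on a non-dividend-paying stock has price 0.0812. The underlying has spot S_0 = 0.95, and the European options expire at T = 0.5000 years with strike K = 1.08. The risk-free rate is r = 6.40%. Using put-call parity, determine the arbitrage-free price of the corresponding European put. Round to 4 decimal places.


Answer: Put price = 0.1772

Derivation:
Put-call parity: C - P = S_0 * exp(-qT) - K * exp(-rT).
S_0 * exp(-qT) = 0.9500 * 1.00000000 = 0.95000000
K * exp(-rT) = 1.0800 * 0.96850658 = 1.04598711
P = C - S*exp(-qT) + K*exp(-rT)
P = 0.0812 - 0.95000000 + 1.04598711 = 0.1772


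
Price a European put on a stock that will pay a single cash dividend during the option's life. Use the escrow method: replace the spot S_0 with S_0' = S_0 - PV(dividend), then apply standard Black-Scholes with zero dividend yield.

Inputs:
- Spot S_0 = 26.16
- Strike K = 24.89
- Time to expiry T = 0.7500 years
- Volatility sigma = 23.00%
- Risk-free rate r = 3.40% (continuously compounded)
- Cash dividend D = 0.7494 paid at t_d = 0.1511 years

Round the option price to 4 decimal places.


Answer: Price = 1.4479

Derivation:
PV(D) = D * exp(-r * t_d) = 0.7494 * 0.99487577 = 0.74555990
S_0' = S_0 - PV(D) = 26.1600 - 0.74555990 = 25.41444010
d1 = (ln(S_0'/K) + (r + sigma^2/2)*T) / (sigma*sqrt(T)) = 0.33229723
d2 = d1 - sigma*sqrt(T) = 0.13311139
exp(-rT) = 0.97482238
N(-d1) = 0.36983242; N(-d2) = 0.44705264
P = K * exp(-rT) * N(-d2) - S_0' * N(-d1) = 24.8900 * 0.97482238 * 0.44705264 - 25.41444010 * 0.36983242 = 1.4479


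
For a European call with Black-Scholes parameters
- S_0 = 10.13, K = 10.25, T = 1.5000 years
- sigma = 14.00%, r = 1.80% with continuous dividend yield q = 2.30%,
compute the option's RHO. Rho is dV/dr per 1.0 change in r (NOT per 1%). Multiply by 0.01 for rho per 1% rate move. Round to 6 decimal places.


d1 = -0.0266900329; d2 = -0.1981543149
phi(d1) = 0.3988002109; exp(-qT) = 0.9660883397; exp(-rT) = 0.9733612415
N(d2) = 0.4214621651
Rho = K*T*exp(-rT)*N(d2) = 10.2500 * 1.5000 * 0.9733612415 * 0.4214621651 = 6.307362

Answer: Rho = 6.307362


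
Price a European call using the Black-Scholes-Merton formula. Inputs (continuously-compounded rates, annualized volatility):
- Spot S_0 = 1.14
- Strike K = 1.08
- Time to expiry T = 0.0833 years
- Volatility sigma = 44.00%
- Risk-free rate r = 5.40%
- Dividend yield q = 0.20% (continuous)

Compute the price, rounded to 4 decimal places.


d1 = (ln(S/K) + (r - q + 0.5*sigma^2) * T) / (sigma * sqrt(T)) = 0.52335929
d2 = d1 - sigma * sqrt(T) = 0.39636763
exp(-rT) = 0.99551190; exp(-qT) = 0.99983341
C = S_0 * exp(-qT) * N(d1) - K * exp(-rT) * N(d2)
N(d1) = 0.69963788; N(d2) = 0.65408308
C = 1.1400 * 0.99983341 * 0.69963788 - 1.0800 * 0.99551190 * 0.65408308 = 0.0942

Answer: Price = 0.0942


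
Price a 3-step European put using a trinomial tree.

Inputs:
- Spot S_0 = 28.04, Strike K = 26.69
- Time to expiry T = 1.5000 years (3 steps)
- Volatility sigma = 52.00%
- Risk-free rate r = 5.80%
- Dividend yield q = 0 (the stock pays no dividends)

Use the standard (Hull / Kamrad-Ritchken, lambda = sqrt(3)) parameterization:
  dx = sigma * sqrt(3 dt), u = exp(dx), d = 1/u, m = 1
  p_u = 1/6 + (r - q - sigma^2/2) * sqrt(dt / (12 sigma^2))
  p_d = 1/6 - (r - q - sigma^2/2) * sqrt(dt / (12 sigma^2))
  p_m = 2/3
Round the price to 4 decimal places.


dt = T/N = 0.500000; dx = sigma*sqrt(3*dt) = 0.636867
u = exp(dx) = 1.890549; d = 1/u = 0.528947
p_u = 0.136362, p_m = 0.666667, p_d = 0.196971
Discount per step: exp(-r*dt) = 0.971416
Stock lattice S(k, j) with j the centered position index:
  k=0: S(0,+0) = 28.0400
  k=1: S(1,-1) = 14.8317; S(1,+0) = 28.0400; S(1,+1) = 53.0110
  k=2: S(2,-2) = 7.8452; S(2,-1) = 14.8317; S(2,+0) = 28.0400; S(2,+1) = 53.0110; S(2,+2) = 100.2199
  k=3: S(3,-3) = 4.1497; S(3,-2) = 7.8452; S(3,-1) = 14.8317; S(3,+0) = 28.0400; S(3,+1) = 53.0110; S(3,+2) = 100.2199; S(3,+3) = 189.4706
Terminal payoffs V(N, j) = max(K - S_T, 0):
  V(3,-3) = 22.540325; V(3,-2) = 18.844835; V(3,-1) = 11.858330; V(3,+0) = 0.000000; V(3,+1) = 0.000000; V(3,+2) = 0.000000; V(3,+3) = 0.000000
Backward induction: V(k, j) = exp(-r*dt) * [p_u * V(k+1, j+1) + p_m * V(k+1, j) + p_d * V(k+1, j-1)]
  V(2,-2) = exp(-r*dt) * [p_u*11.858330 + p_m*18.844835 + p_d*22.540325] = 18.087819
  V(2,-1) = exp(-r*dt) * [p_u*0.000000 + p_m*11.858330 + p_d*18.844835] = 11.285377
  V(2,+0) = exp(-r*dt) * [p_u*0.000000 + p_m*0.000000 + p_d*11.858330] = 2.268986
  V(2,+1) = exp(-r*dt) * [p_u*0.000000 + p_m*0.000000 + p_d*0.000000] = 0.000000
  V(2,+2) = exp(-r*dt) * [p_u*0.000000 + p_m*0.000000 + p_d*0.000000] = 0.000000
  V(1,-1) = exp(-r*dt) * [p_u*2.268986 + p_m*11.285377 + p_d*18.087819] = 11.070037
  V(1,+0) = exp(-r*dt) * [p_u*0.000000 + p_m*2.268986 + p_d*11.285377] = 3.628777
  V(1,+1) = exp(-r*dt) * [p_u*0.000000 + p_m*0.000000 + p_d*2.268986] = 0.434150
  V(0,+0) = exp(-r*dt) * [p_u*0.434150 + p_m*3.628777 + p_d*11.070037] = 4.525699

Answer: Price = V(0,0) = 4.5257


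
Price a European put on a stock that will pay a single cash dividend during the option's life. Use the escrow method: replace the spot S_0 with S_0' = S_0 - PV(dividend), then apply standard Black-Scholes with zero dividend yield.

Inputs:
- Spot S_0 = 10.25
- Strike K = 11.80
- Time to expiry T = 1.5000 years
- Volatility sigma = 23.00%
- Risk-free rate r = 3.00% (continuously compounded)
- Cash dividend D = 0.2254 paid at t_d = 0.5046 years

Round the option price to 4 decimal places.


Answer: Price = 1.9217

Derivation:
PV(D) = D * exp(-r * t_d) = 0.2254 * 0.98497600 = 0.22201359
S_0' = S_0 - PV(D) = 10.2500 - 0.22201359 = 10.02798641
d1 = (ln(S_0'/K) + (r + sigma^2/2)*T) / (sigma*sqrt(T)) = -0.27705755
d2 = d1 - sigma*sqrt(T) = -0.55874887
exp(-rT) = 0.95599748
N(-d1) = 0.60913204; N(-d2) = 0.71183344
P = K * exp(-rT) * N(-d2) - S_0' * N(-d1) = 11.8000 * 0.95599748 * 0.71183344 - 10.02798641 * 0.60913204 = 1.9217


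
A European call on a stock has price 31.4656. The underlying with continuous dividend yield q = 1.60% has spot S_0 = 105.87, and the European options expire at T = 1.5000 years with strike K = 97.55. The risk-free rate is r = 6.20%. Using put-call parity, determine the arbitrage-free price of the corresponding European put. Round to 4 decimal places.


Answer: Put price = 16.9932

Derivation:
Put-call parity: C - P = S_0 * exp(-qT) - K * exp(-rT).
S_0 * exp(-qT) = 105.8700 * 0.97628571 = 103.35936809
K * exp(-rT) = 97.5500 * 0.91119350 = 88.88692595
P = C - S*exp(-qT) + K*exp(-rT)
P = 31.4656 - 103.35936809 + 88.88692595 = 16.9932


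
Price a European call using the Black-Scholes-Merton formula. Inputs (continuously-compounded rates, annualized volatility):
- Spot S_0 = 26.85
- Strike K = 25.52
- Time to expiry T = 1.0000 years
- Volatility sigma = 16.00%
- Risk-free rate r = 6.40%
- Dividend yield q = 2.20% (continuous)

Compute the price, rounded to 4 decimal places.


Answer: Price = 3.0256

Derivation:
d1 = (ln(S/K) + (r - q + 0.5*sigma^2) * T) / (sigma * sqrt(T)) = 0.66002102
d2 = d1 - sigma * sqrt(T) = 0.50002102
exp(-rT) = 0.93800500; exp(-qT) = 0.97824024
C = S_0 * exp(-qT) * N(d1) - K * exp(-rT) * N(d2)
N(d1) = 0.74537983; N(d2) = 0.69146986
C = 26.8500 * 0.97824024 * 0.74537983 - 25.5200 * 0.93800500 * 0.69146986 = 3.0256


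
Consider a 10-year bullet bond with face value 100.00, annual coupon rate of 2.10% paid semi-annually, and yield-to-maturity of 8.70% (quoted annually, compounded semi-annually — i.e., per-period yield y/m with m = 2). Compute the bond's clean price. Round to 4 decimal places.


Coupon per period c = face * coupon_rate / m = 1.050000
Periods per year m = 2; per-period yield y/m = 0.043500
Number of cashflows N = 20
Cashflows (t years, CF_t, discount factor 1/(1+y/m)^(m*t), PV):
  t = 0.5000: CF_t = 1.050000, DF = 0.958313, PV = 1.006229
  t = 1.0000: CF_t = 1.050000, DF = 0.918365, PV = 0.964283
  t = 1.5000: CF_t = 1.050000, DF = 0.880081, PV = 0.924085
  t = 2.0000: CF_t = 1.050000, DF = 0.843393, PV = 0.885563
  t = 2.5000: CF_t = 1.050000, DF = 0.808235, PV = 0.848647
  t = 3.0000: CF_t = 1.050000, DF = 0.774543, PV = 0.813270
  t = 3.5000: CF_t = 1.050000, DF = 0.742254, PV = 0.779367
  t = 4.0000: CF_t = 1.050000, DF = 0.711312, PV = 0.746878
  t = 4.5000: CF_t = 1.050000, DF = 0.681660, PV = 0.715743
  t = 5.0000: CF_t = 1.050000, DF = 0.653244, PV = 0.685906
  t = 5.5000: CF_t = 1.050000, DF = 0.626013, PV = 0.657313
  t = 6.0000: CF_t = 1.050000, DF = 0.599916, PV = 0.629912
  t = 6.5000: CF_t = 1.050000, DF = 0.574908, PV = 0.603653
  t = 7.0000: CF_t = 1.050000, DF = 0.550942, PV = 0.578489
  t = 7.5000: CF_t = 1.050000, DF = 0.527975, PV = 0.554374
  t = 8.0000: CF_t = 1.050000, DF = 0.505965, PV = 0.531264
  t = 8.5000: CF_t = 1.050000, DF = 0.484873, PV = 0.509117
  t = 9.0000: CF_t = 1.050000, DF = 0.464661, PV = 0.487894
  t = 9.5000: CF_t = 1.050000, DF = 0.445290, PV = 0.467555
  t = 10.0000: CF_t = 101.050000, DF = 0.426728, PV = 43.120844
Price P = sum_t PV_t = 56.510384

Answer: Price = 56.5104


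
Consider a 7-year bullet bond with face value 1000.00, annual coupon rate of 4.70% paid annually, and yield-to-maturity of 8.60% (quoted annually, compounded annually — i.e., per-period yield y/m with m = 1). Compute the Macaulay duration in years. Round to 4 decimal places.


Answer: Macaulay duration = 6.0039 years

Derivation:
Coupon per period c = face * coupon_rate / m = 47.000000
Periods per year m = 1; per-period yield y/m = 0.086000
Number of cashflows N = 7
Cashflows (t years, CF_t, discount factor 1/(1+y/m)^(m*t), PV):
  t = 1.0000: CF_t = 47.000000, DF = 0.920810, PV = 43.278085
  t = 2.0000: CF_t = 47.000000, DF = 0.847892, PV = 39.850907
  t = 3.0000: CF_t = 47.000000, DF = 0.780747, PV = 36.695126
  t = 4.0000: CF_t = 47.000000, DF = 0.718920, PV = 33.789250
  t = 5.0000: CF_t = 47.000000, DF = 0.661989, PV = 31.113490
  t = 6.0000: CF_t = 47.000000, DF = 0.609566, PV = 28.649623
  t = 7.0000: CF_t = 1047.000000, DF = 0.561295, PV = 587.675932
Price P = sum_t PV_t = 801.052413
Macaulay numerator sum_t t * PV_t:
  t * PV_t at t = 1.0000: 43.278085
  t * PV_t at t = 2.0000: 79.701813
  t * PV_t at t = 3.0000: 110.085378
  t * PV_t at t = 4.0000: 135.157002
  t * PV_t at t = 5.0000: 155.567451
  t * PV_t at t = 6.0000: 171.897736
  t * PV_t at t = 7.0000: 4113.731526
Macaulay duration D = (sum_t t * PV_t) / P = 4809.418990 / 801.052413 = 6.003876
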